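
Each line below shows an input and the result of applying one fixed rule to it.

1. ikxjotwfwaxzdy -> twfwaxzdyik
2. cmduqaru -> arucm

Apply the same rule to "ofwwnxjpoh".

The pattern: move the first 2 characters to the end (rotate left by 2), then delete the first 3 characters.
Doing the same to "ofwwnxjpoh": "xjpohof".

xjpohof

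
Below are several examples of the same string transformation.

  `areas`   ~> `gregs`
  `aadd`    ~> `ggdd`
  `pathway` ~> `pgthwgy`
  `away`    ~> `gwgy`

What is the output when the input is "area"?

Each output is the input with this applied: replace every "a" with "g".
"area" → "greg".

greg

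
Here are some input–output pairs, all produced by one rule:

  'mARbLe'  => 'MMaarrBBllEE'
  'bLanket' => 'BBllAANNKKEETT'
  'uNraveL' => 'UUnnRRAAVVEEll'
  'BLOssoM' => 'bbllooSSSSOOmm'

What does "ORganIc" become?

In each case the input is transformed by: flip the case of every letter, then double every character.
On "ORganIc": the first step gives "orGANiC", and the second then gives "oorrGGAANNiiCC".

oorrGGAANNiiCC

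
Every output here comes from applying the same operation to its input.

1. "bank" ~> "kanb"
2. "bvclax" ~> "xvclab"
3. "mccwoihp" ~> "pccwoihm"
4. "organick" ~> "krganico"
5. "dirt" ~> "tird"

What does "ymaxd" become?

dmaxy

In each case the input is transformed by: swap the first and last characters.
Applying that to "ymaxd" gives "dmaxy".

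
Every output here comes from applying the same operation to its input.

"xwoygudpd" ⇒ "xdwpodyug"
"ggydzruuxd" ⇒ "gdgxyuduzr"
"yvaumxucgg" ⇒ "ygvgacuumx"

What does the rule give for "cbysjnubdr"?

crbdybsujn

The transformation: take characters alternately from the front and the back (1st, last, 2nd, 2nd-last, ...).
Doing the same to "cbysjnubdr": "crbdybsujn".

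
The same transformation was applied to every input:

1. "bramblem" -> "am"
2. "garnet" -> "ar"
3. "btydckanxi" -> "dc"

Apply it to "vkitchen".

In each case the input is transformed by: swap the front and back halves of the string, then keep only the last 2 characters.
"vkitchen" → "chenvkit" → "it".
(Check on "bramblem": → "blembram" → "am" ✓)

it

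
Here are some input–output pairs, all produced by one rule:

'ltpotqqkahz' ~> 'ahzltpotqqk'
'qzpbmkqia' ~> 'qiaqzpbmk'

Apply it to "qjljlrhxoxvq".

xvqqjljlrhxo

The transformation: move the last 3 characters to the front (rotate right by 3).
Applying that to "qjljlrhxoxvq" gives "xvqqjljlrhxo".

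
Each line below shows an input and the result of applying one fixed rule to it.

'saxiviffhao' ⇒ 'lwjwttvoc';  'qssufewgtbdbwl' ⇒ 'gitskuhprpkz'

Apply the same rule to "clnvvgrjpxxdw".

bjjufxdllrk

Rule — delete the first 2 characters, then shift every letter 12 places backward in the alphabet (wrapping around).
On "clnvvgrjpxxdw": the first step gives "nvvgrjpxxdw", and the second then gives "bjjufxdllrk".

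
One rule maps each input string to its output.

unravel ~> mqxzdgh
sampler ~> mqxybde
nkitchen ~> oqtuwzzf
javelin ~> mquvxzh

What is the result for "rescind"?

opquzde

Each output is the input with this applied: sort the characters into alphabetical order, then shift every letter 12 places forward in the alphabet (wrapping around).
For "rescind" the result is "opquzde".
(Check on "unravel": → "aelnruv" → "mqxzdgh" ✓)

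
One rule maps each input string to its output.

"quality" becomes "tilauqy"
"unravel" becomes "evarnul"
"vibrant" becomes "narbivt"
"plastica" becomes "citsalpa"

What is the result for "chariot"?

The pattern: reverse the string, then move the first character to the end.
Doing the same to "chariot": "oirahct".
(Check on "plastica": → "acitsalp" → "citsalpa" ✓)

oirahct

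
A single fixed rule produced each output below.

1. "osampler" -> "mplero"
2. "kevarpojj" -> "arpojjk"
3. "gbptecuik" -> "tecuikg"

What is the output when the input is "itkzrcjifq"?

zrcjifqi

The pattern: move the first 3 characters to the end (rotate left by 3), then delete the last 2 characters.
So "itkzrcjifq" becomes "zrcjifqi".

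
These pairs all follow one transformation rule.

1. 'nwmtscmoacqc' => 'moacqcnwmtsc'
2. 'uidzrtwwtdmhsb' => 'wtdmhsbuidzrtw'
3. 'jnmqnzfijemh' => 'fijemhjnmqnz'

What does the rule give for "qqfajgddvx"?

gddvxqqfaj

Each output is the input with this applied: swap the front and back halves of the string.
Applying that to "qqfajgddvx" gives "gddvxqqfaj".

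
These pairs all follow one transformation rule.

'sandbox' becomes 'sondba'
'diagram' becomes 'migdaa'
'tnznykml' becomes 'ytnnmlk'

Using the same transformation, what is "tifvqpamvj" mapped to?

The rule is to sort the characters into reverse alphabetical order, then delete the first character.
On "tifvqpamvj": the first step gives "vvtqpmjifa", and the second then gives "vtqpmjifa".

vtqpmjifa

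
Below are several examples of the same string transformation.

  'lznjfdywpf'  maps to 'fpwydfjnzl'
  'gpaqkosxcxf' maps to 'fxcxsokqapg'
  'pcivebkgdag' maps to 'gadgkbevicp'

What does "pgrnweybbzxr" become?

The transformation: reverse the string.
"pgrnweybbzxr" → "rxzbbyewnrgp".

rxzbbyewnrgp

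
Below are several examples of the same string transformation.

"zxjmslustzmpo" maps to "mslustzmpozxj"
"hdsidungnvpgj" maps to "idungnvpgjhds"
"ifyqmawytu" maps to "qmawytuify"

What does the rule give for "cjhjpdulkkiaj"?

jpdulkkiajcjh

Rule — move the first 3 characters to the end (rotate left by 3).
Applying that to "cjhjpdulkkiaj" gives "jpdulkkiajcjh".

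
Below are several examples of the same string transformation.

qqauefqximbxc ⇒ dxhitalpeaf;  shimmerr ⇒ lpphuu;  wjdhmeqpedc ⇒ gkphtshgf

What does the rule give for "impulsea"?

sxovhd

In each case the input is transformed by: shift every letter 3 places forward in the alphabet (wrapping around), then delete the first 2 characters.
On "impulsea" that produces "sxovhd".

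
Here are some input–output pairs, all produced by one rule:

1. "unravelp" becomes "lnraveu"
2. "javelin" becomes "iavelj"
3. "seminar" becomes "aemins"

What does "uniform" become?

rnifou

The transformation: delete the last character, then swap the first and last characters.
"uniform" → "unifor" → "rnifou".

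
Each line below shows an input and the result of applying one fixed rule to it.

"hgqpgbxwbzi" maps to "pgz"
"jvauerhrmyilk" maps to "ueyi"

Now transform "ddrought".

Rule — swap each adjacent pair of characters (1↔2, 3↔4, ...), then keep one character in every 3, starting at position 3 (positions 3rd, 6th, 9th, ...).
"ddrought" → "ddorguth" → "ou".

ou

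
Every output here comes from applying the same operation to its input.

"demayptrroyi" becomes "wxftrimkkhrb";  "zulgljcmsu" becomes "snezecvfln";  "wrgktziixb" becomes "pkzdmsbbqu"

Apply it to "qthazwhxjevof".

jmatspaqcxohy

Each output is the input with this applied: shift every letter 7 places backward in the alphabet (wrapping around).
"qthazwhxjevof" → "jmatspaqcxohy".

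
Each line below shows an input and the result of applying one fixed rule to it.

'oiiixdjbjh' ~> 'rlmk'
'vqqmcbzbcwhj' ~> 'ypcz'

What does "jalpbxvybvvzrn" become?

The pattern: shift every letter 3 places forward in the alphabet (wrapping around), then keep one character in every 3, starting at position 1 (positions 1st, 4th, 7th, ...).
On "jalpbxvybvvzrn": the first step gives "mdoseaybeyycuq", and the second then gives "msyyu".
(Check on "oiiixdjbjh": → "rlllagmemk" → "rlmk" ✓)

msyyu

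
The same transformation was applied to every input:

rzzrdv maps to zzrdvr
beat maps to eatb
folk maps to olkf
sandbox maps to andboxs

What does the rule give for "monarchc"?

The transformation: move the first character to the end.
Applying that to "monarchc" gives "onarchcm".

onarchcm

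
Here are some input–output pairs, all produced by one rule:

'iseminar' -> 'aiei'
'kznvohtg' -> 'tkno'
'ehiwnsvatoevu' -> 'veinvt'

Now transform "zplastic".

The transformation: move the last 3 characters to the front (rotate right by 3), then keep every other character starting from the second (positions 2nd, 4th, 6th, ...).
So "zplastic" becomes "izls".

izls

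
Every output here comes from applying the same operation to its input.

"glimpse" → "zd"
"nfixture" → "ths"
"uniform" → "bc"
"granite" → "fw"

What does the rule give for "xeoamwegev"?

sau

What's happening: keep one character in every 3, starting at position 2 (positions 2nd, 5th, 8th, ...), then shift every letter 12 places backward in the alphabet (wrapping around).
Working it through for "xeoamwegev": intermediate "emg", final "sau".
(Check on "glimpse": → "lp" → "zd" ✓)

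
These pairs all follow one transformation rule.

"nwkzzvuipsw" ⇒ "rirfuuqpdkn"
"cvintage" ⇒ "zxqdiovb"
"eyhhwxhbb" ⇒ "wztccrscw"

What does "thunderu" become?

pocpiyzm

The pattern: shift every letter 5 places backward in the alphabet (wrapping around), then move the last character to the front.
Applying both steps to "thunderu": "ocpiyzmp", then "pocpiyzm".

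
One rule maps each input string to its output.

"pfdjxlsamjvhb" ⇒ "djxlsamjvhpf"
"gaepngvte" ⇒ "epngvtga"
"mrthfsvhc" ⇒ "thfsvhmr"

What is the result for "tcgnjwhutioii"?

The transformation: delete the last character, then move the first 2 characters to the end (rotate left by 2).
"tcgnjwhutioii" → "tcgnjwhutioi" → "gnjwhutioitc".

gnjwhutioitc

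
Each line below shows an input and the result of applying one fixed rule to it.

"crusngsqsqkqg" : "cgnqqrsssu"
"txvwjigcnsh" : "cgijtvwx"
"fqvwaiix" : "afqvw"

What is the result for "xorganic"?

Rule — delete the last 3 characters, then sort the characters into alphabetical order.
Starting from "xorganic": after the first operation, "xorga"; after the second, "agorx".
(Check on "fqvwaiix": → "fqvwa" → "afqvw" ✓)

agorx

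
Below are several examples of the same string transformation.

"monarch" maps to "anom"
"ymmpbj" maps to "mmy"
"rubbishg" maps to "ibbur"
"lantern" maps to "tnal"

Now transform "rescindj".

icser

In each case the input is transformed by: reverse the string, then delete the first 3 characters.
Starting from "rescindj": after the first operation, "jdnicser"; after the second, "icser".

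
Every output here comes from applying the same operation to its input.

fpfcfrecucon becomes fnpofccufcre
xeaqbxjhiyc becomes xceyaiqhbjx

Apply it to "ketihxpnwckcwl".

The rule is to take characters alternately from the front and the back (1st, last, 2nd, 2nd-last, ...).
Doing the same to "ketihxpnwckcwl": "klewtcikhcxwpn".

klewtcikhcxwpn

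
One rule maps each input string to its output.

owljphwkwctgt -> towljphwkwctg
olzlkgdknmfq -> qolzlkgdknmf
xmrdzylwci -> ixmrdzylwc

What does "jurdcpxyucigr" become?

rjurdcpxyucig

In each case the input is transformed by: move the last character to the front.
So "jurdcpxyucigr" becomes "rjurdcpxyucig".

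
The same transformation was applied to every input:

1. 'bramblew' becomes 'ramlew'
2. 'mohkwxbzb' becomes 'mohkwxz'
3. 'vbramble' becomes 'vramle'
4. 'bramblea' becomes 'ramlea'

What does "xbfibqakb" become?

xfiqak

Looking at the pairs, the operation is to remove every "b".
Doing the same to "xbfibqakb": "xfiqak".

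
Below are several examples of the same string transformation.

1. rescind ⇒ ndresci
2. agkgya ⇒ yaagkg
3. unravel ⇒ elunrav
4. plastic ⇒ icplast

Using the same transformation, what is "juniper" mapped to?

erjunip

Looking at the pairs, the operation is to move the last 2 characters to the front (rotate right by 2).
So "juniper" becomes "erjunip".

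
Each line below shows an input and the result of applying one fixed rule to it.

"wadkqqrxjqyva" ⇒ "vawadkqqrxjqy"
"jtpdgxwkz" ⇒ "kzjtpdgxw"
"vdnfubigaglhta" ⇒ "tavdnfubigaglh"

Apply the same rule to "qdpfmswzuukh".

khqdpfmswzuu

Looking at the pairs, the operation is to move the last 2 characters to the front (rotate right by 2).
On "qdpfmswzuukh" that produces "khqdpfmswzuu".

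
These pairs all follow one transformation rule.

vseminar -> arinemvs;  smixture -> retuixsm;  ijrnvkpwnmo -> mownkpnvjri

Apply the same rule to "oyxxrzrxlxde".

Each output is the input with this applied: reverse the string, then swap each adjacent pair of characters (1↔2, 3↔4, ...).
Working it through for "oyxxrzrxlxde": intermediate "edxlxrzrxxyo", final "delxrxrzxxoy".
(Check on "vseminar": → "ranimesv" → "arinemvs" ✓)

delxrxrzxxoy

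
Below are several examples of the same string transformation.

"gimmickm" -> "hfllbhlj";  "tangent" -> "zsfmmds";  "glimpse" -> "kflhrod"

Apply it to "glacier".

In each case the input is transformed by: shift every letter 1 place backward in the alphabet (wrapping around), then swap each adjacent pair of characters (1↔2, 3↔4, ...).
For "glacier" the result is "kfbzdhq".

kfbzdhq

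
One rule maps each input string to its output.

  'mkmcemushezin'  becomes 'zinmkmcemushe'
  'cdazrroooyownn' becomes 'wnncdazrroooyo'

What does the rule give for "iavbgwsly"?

Looking at the pairs, the operation is to move the last 3 characters to the front (rotate right by 3).
Applying that to "iavbgwsly" gives "slyiavbgw".

slyiavbgw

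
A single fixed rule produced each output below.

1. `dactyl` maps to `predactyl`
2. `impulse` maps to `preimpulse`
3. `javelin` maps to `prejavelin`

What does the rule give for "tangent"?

pretangent

The rule is to prepend "pre".
So "tangent" becomes "pretangent".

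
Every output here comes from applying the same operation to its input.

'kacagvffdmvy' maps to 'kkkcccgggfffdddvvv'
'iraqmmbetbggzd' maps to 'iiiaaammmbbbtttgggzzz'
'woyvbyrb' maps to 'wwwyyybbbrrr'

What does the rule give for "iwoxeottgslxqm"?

The pattern: keep every other character starting from the first (positions 1st, 3rd, 5th, ...), then repeat every character 3 times.
Starting from "iwoxeottgslxqm": after the first operation, "ioetglq"; after the second, "iiioooeeetttggglllqqq".

iiioooeeetttggglllqqq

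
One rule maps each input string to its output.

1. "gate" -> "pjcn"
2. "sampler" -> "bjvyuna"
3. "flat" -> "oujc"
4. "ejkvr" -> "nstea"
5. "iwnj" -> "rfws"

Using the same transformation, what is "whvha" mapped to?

Looking at the pairs, the operation is to shift every letter 9 places forward in the alphabet (wrapping around).
Doing the same to "whvha": "fqeqj".

fqeqj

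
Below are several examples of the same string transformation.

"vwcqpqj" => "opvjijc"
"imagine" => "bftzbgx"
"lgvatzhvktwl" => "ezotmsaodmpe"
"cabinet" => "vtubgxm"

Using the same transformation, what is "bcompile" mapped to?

uvhfibex

What's happening: shift every letter 7 places backward in the alphabet (wrapping around).
Doing the same to "bcompile": "uvhfibex".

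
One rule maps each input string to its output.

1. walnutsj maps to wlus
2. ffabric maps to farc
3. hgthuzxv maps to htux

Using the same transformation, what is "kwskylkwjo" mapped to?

What's happening: keep every other character starting from the first (positions 1st, 3rd, 5th, ...).
"kwskylkwjo" → "ksykj".

ksykj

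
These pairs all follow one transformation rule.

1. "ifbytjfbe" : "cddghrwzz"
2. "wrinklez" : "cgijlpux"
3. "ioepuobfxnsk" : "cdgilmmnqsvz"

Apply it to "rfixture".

Looking at the pairs, the operation is to shift every letter 2 places backward in the alphabet (wrapping around), then sort the characters into alphabetical order.
On "rfixture" that produces "cdgpprsv".

cdgpprsv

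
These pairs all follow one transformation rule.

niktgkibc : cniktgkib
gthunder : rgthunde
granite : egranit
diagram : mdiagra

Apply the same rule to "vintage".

The pattern: move the last character to the front.
"vintage" → "evintag".

evintag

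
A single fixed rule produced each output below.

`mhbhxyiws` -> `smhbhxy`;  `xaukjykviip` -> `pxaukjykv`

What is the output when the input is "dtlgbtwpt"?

The rule is to move the last character to the front, then delete the last 2 characters.
Starting from "dtlgbtwpt": after the first operation, "tdtlgbtwp"; after the second, "tdtlgbt".

tdtlgbt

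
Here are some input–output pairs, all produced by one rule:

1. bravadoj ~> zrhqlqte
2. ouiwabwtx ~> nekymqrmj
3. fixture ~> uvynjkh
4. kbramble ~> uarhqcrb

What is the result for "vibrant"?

In each case the input is transformed by: move the last character to the front, then shift every letter 10 places backward in the alphabet (wrapping around).
"vibrant" → "tvibran" → "jlyrhqd".

jlyrhqd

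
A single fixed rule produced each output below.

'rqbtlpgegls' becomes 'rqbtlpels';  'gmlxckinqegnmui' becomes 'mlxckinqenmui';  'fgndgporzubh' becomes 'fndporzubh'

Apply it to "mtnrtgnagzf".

mtnrtnazf

The transformation: remove every "g".
Applying that to "mtnrtgnagzf" gives "mtnrtnazf".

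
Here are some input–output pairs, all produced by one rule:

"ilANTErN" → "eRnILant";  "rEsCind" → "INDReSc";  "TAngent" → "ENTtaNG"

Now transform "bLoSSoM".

What's happening: move the last 3 characters to the front (rotate right by 3), then flip the case of every letter.
Applying both steps to "bLoSSoM": "SoMbLoS", then "sOmBlOs".

sOmBlOs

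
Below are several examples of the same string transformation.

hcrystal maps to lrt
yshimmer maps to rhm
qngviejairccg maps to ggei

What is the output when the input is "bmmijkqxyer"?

rmky

The rule is to move the last 2 characters to the front (rotate right by 2), then keep one character in every 3, starting at position 2 (positions 2nd, 5th, 8th, ...).
"bmmijkqxyer" → "rmky".
(Check on "yshimmer": → "eryshimm" → "rhm" ✓)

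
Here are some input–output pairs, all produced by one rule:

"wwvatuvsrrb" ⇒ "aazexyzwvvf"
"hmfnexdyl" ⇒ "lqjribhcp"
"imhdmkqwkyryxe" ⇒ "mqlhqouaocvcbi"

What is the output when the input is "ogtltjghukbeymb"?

Each output is the input with this applied: shift every letter 4 places forward in the alphabet (wrapping around).
Doing the same to "ogtltjghukbeymb": "skxpxnklyoficqf".

skxpxnklyoficqf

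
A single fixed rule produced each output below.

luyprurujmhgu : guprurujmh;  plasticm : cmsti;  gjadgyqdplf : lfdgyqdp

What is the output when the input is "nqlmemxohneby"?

The rule is to delete the first 3 characters, then move the last 2 characters to the front (rotate right by 2).
For "nqlmemxohneby", step one produces "memxohneby"; step two turns that into "bymemxohne".

bymemxohne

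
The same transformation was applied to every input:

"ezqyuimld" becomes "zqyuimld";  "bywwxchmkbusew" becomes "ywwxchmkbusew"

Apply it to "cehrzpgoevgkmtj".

In each case the input is transformed by: delete the first character.
So "cehrzpgoevgkmtj" becomes "ehrzpgoevgkmtj".

ehrzpgoevgkmtj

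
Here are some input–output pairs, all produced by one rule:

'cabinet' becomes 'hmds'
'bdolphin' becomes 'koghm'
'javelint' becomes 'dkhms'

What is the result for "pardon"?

The transformation: shift every letter 1 place backward in the alphabet (wrapping around), then delete the first 3 characters.
For "pardon", step one produces "ozqcnm"; step two turns that into "cnm".

cnm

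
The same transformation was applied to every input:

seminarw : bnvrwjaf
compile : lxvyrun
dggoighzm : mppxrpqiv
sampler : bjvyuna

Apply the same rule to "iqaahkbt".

In each case the input is transformed by: shift every letter 9 places forward in the alphabet (wrapping around).
Applying that to "iqaahkbt" gives "rzjjqtkc".

rzjjqtkc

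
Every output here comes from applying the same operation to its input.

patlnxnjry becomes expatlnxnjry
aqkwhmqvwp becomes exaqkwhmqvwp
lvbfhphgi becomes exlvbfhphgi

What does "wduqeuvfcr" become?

exwduqeuvfcr

In each case the input is transformed by: prepend "ex".
On "wduqeuvfcr" that produces "exwduqeuvfcr".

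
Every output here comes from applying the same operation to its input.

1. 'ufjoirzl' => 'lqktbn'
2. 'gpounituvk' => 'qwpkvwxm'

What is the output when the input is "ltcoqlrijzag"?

eqsntklbci

In each case the input is transformed by: delete the first 2 characters, then shift every letter 2 places forward in the alphabet (wrapping around).
Doing the same to "ltcoqlrijzag": "eqsntklbci".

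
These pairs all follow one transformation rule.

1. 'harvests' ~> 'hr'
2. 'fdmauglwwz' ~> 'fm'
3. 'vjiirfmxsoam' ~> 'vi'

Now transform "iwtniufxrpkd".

it

The rule is to keep every other character starting from the first (positions 1st, 3rd, 5th, ...), then keep only the first 2 characters.
On "iwtniufxrpkd": the first step gives "itifrk", and the second then gives "it".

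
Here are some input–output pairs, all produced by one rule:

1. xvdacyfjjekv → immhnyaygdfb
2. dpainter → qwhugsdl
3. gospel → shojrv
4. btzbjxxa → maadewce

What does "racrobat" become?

redwudfu

In each case the input is transformed by: swap the front and back halves of the string, then shift every letter 3 places forward in the alphabet (wrapping around).
On "racrobat" that produces "redwudfu".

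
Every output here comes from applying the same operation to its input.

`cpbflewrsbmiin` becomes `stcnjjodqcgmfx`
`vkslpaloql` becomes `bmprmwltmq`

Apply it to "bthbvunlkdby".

omleczcuicwv

The transformation: shift every letter 1 place forward in the alphabet (wrapping around), then swap the front and back halves of the string.
Applying that to "bthbvunlkdby" gives "omleczcuicwv".
(Check on "vkslpaloql": → "wltmqbmprm" → "bmprmwltmq" ✓)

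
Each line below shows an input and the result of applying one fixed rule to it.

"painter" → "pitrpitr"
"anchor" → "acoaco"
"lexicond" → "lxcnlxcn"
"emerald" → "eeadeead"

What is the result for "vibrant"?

vbatvbat

The rule is to keep every other character starting from the first (positions 1st, 3rd, 5th, ...), then write the whole string twice.
Starting from "vibrant": after the first operation, "vbat"; after the second, "vbatvbat".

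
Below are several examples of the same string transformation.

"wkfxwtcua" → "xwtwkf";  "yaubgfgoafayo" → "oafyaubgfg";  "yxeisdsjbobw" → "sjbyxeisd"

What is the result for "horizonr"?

rizho

Looking at the pairs, the operation is to delete the last 3 characters, then move the last 3 characters to the front (rotate right by 3).
"horizonr" → "horiz" → "rizho".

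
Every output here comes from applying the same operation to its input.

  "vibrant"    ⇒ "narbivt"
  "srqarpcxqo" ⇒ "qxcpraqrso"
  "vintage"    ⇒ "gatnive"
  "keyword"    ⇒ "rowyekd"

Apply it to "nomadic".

The transformation: reverse the string, then move the first character to the end.
So "nomadic" becomes "idamonc".

idamonc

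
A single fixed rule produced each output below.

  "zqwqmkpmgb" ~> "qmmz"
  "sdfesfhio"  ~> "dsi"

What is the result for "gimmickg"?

iig

In each case the input is transformed by: move the first character to the end, then keep one character in every 3, starting at position 1 (positions 1st, 4th, 7th, ...).
Working it through for "gimmickg": intermediate "immickgg", final "iig".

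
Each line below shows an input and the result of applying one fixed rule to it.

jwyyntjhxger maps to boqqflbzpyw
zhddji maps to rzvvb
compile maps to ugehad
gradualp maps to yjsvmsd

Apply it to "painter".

Rule — delete the last character, then shift every letter 8 places backward in the alphabet (wrapping around).
Working it through for "painter": intermediate "painte", final "hsaflw".

hsaflw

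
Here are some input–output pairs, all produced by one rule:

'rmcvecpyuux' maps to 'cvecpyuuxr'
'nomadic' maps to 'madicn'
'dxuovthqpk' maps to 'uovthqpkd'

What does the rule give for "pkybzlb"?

ybzlbp

The pattern: move the first 2 characters to the end (rotate left by 2), then delete the last character.
Starting from "pkybzlb": after the first operation, "ybzlbpk"; after the second, "ybzlbp".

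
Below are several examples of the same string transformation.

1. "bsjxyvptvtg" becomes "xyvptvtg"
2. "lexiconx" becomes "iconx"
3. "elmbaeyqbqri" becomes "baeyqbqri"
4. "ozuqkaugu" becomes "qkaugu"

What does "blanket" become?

nket

The rule is to delete the first 3 characters.
"blanket" → "nket".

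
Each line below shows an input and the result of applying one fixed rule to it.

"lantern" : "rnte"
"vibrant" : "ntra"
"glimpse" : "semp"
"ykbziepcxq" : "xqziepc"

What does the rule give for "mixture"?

retu

What's happening: delete the first 3 characters, then move the last 2 characters to the front (rotate right by 2).
Doing the same to "mixture": "retu".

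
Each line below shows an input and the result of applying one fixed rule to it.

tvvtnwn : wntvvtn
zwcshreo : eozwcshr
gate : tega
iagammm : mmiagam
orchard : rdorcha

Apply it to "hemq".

mqhe

The pattern: move the last 2 characters to the front (rotate right by 2).
For "hemq" the result is "mqhe".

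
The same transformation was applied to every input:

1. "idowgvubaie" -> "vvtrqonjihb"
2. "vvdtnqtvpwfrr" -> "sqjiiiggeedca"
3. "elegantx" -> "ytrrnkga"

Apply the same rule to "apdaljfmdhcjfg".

zywwutssqqpnnc

The rule is to shift every letter 13 places forward in the alphabet (wrapping around) — i.e. ROT13, then sort the characters into reverse alphabetical order.
Applying both steps to "apdaljfmdhcjfg": "ncqnywszqupwst", then "zywwutssqqpnnc".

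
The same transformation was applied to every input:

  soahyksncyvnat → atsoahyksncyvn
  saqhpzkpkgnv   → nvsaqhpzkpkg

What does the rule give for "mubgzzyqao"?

The pattern: move the last 2 characters to the front (rotate right by 2).
Applying that to "mubgzzyqao" gives "aomubgzzyq".

aomubgzzyq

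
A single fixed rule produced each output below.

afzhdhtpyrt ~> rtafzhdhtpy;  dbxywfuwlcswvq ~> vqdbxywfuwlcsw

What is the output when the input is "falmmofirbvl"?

vlfalmmofirb

Rule — move the last 2 characters to the front (rotate right by 2).
Doing the same to "falmmofirbvl": "vlfalmmofirb".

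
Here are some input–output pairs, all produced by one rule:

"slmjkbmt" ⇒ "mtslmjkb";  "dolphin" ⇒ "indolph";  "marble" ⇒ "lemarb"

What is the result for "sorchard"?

rdsorcha

Looking at the pairs, the operation is to move the last 2 characters to the front (rotate right by 2).
For "sorchard" the result is "rdsorcha".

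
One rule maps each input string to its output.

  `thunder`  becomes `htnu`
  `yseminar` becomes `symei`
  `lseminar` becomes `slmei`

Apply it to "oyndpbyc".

yodnp

The pattern: delete the last 3 characters, then swap each adjacent pair of characters (1↔2, 3↔4, ...).
"oyndpbyc" → "yodnp".
(Check on "thunder": → "thun" → "htnu" ✓)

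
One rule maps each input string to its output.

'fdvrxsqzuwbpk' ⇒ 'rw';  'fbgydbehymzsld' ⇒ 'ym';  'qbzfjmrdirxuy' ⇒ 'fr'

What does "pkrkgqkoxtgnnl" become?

kt

Each output is the input with this applied: keep one character in every 3, starting at position 1 (positions 1st, 4th, 7th, ...), then keep every other character starting from the second (positions 2nd, 4th, 6th, ...).
Applying both steps to "pkrkgqkoxtgnnl": "pkktn", then "kt".
(Check on "fbgydbehymzsld": → "fyeml" → "ym" ✓)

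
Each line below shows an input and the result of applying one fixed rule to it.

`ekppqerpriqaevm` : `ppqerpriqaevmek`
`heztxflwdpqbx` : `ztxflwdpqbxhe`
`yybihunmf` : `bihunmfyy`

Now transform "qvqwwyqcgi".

Each output is the input with this applied: move the first 2 characters to the end (rotate left by 2).
Applying that to "qvqwwyqcgi" gives "qwwyqcgiqv".

qwwyqcgiqv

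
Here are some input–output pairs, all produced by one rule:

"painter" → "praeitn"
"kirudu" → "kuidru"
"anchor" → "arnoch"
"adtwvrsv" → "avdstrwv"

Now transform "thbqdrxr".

The transformation: take characters alternately from the front and the back (1st, last, 2nd, 2nd-last, ...).
For "thbqdrxr" the result is "trhxbrqd".

trhxbrqd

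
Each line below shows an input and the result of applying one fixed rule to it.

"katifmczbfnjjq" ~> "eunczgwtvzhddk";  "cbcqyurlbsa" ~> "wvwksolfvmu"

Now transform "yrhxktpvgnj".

The rule is to shift every letter 6 places backward in the alphabet (wrapping around).
"yrhxktpvgnj" → "slbrenjpahd".

slbrenjpahd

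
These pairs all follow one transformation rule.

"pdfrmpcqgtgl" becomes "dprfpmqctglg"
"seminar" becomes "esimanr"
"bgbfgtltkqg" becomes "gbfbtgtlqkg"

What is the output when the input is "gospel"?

Each output is the input with this applied: swap each adjacent pair of characters (1↔2, 3↔4, ...).
For "gospel" the result is "ogpsle".

ogpsle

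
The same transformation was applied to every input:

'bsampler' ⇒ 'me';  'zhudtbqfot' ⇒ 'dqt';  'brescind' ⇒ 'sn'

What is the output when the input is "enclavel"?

The transformation: delete the first character, then keep one character in every 3, starting at position 3 (positions 3rd, 6th, 9th, ...).
For "enclavel" the result is "le".

le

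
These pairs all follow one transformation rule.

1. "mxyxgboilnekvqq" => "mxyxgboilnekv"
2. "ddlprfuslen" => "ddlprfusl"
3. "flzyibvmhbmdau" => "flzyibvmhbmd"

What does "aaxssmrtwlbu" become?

The pattern: delete the last 2 characters.
"aaxssmrtwlbu" → "aaxssmrtwl".

aaxssmrtwl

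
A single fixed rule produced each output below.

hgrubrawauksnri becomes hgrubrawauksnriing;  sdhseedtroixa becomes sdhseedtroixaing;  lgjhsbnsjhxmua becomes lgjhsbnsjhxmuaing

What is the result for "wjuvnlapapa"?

wjuvnlapapaing

What's happening: append "ing".
Applying that to "wjuvnlapapa" gives "wjuvnlapapaing".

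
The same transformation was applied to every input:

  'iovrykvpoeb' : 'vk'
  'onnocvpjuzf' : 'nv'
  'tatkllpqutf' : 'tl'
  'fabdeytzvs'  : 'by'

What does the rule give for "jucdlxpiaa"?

cx

Each output is the input with this applied: delete the last 3 characters, then keep one character in every 3, starting at position 3 (positions 3rd, 6th, 9th, ...).
On "jucdlxpiaa": the first step gives "jucdlxp", and the second then gives "cx".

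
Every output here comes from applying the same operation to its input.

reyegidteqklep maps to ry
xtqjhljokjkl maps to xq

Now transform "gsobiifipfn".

The transformation: keep every other character starting from the first (positions 1st, 3rd, 5th, ...), then keep only the first 2 characters.
For "gsobiifipfn" the result is "go".

go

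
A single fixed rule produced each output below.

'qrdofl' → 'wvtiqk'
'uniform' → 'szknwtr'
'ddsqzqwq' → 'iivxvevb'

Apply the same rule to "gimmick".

The pattern: shift every letter 5 places forward in the alphabet (wrapping around), then swap each adjacent pair of characters (1↔2, 3↔4, ...).
Starting from "gimmick": after the first operation, "lnrrnhp"; after the second, "nlrrhnp".

nlrrhnp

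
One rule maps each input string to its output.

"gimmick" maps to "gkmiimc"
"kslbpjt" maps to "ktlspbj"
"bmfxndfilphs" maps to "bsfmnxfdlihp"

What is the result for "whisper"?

wrihpse

Looking at the pairs, the operation is to move the last character to the front, then swap each adjacent pair of characters (1↔2, 3↔4, ...).
Applying both steps to "whisper": "rwhispe", then "wrihpse".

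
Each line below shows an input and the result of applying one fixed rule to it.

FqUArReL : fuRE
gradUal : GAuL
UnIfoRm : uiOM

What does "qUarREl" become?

Each output is the input with this applied: keep every other character starting from the first (positions 1st, 3rd, 5th, ...), then flip the case of every letter.
On "qUarREl": the first step gives "qaRl", and the second then gives "QArL".

QArL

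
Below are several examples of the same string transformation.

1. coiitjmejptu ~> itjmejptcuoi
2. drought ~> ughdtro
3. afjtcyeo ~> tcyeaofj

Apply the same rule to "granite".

Rule — swap the first and last characters, then move the first 3 characters to the end (rotate left by 3).
Starting from "granite": after the first operation, "eranitg"; after the second, "nitgera".
(Check on "drought": → "troughd" → "ughdtro" ✓)

nitgera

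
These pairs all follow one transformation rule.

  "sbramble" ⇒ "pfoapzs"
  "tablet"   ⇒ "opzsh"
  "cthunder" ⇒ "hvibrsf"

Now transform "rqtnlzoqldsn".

Looking at the pairs, the operation is to delete the first character, then shift every letter 12 places backward in the alphabet (wrapping around).
Working it through for "rqtnlzoqldsn": intermediate "qtnlzoqldsn", final "ehbzncezrgb".

ehbzncezrgb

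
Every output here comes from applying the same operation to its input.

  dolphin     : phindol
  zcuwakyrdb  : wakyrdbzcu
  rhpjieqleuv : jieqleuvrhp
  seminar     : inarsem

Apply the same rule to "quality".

The rule is to move the first 3 characters to the end (rotate left by 3).
For "quality" the result is "lityqua".

lityqua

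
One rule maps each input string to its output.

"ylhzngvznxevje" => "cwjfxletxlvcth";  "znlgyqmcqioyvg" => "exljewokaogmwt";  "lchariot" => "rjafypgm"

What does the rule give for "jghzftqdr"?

The rule is to move the last character to the front, then shift every letter 2 places backward in the alphabet (wrapping around).
On "jghzftqdr": the first step gives "rjghzftqd", and the second then gives "phefxdrob".

phefxdrob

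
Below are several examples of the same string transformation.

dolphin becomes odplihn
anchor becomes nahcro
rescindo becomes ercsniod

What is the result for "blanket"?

lbnaekt

The rule is to swap each adjacent pair of characters (1↔2, 3↔4, ...).
On "blanket" that produces "lbnaekt".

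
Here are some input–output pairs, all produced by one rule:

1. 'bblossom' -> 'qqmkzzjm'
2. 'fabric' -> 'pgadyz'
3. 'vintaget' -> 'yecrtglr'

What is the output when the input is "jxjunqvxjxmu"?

Looking at the pairs, the operation is to swap the front and back halves of the string, then shift every letter 2 places backward in the alphabet (wrapping around).
For "jxjunqvxjxmu" the result is "tvhvkshvhslo".

tvhvkshvhslo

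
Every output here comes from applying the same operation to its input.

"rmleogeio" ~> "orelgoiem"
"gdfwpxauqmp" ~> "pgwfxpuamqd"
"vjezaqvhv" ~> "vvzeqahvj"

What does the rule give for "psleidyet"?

tpeldieys

The rule is to swap each adjacent pair of characters (1↔2, 3↔4, ...), then swap the first and last characters.
Doing the same to "psleidyet": "tpeldieys".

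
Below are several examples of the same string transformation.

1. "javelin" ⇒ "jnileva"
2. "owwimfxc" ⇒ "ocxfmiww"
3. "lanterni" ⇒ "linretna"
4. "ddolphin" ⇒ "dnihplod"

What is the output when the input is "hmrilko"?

What's happening: move the first character to the end, then reverse the string.
Applying both steps to "hmrilko": "mrilkoh", then "hoklirm".

hoklirm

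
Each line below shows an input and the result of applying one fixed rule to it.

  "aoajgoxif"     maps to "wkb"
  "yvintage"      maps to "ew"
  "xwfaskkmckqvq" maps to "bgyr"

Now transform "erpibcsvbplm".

lyxi

The pattern: keep one character in every 3, starting at position 3 (positions 3rd, 6th, 9th, ...), then shift every letter 4 places backward in the alphabet (wrapping around).
On "erpibcsvbplm" that produces "lyxi".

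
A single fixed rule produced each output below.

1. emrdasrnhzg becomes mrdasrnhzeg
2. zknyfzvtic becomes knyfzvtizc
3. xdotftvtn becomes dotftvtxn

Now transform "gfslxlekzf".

Looking at the pairs, the operation is to swap the first and last characters, then move the first character to the end.
Starting from "gfslxlekzf": after the first operation, "ffslxlekzg"; after the second, "fslxlekzgf".

fslxlekzgf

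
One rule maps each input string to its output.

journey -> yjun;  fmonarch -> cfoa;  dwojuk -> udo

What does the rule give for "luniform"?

rlnf

In each case the input is transformed by: keep every other character starting from the first (positions 1st, 3rd, 5th, ...), then move the last character to the front.
"luniform" → "lnfr" → "rlnf".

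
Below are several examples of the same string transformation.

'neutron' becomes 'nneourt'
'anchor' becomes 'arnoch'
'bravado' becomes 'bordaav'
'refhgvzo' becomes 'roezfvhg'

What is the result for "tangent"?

ttanneg

Rule — take characters alternately from the front and the back (1st, last, 2nd, 2nd-last, ...).
On "tangent" that produces "ttanneg".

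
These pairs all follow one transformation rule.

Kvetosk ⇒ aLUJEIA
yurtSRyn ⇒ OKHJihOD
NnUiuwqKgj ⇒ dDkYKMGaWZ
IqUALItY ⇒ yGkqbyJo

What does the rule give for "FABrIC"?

Looking at the pairs, the operation is to shift every letter 10 places backward in the alphabet (wrapping around), then flip the case of every letter.
Doing the same to "FABrIC": "vqrHys".

vqrHys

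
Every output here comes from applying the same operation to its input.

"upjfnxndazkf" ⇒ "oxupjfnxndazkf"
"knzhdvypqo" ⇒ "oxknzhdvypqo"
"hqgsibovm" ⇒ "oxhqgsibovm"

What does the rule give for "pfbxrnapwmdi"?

Each output is the input with this applied: prepend "ox".
Doing the same to "pfbxrnapwmdi": "oxpfbxrnapwmdi".

oxpfbxrnapwmdi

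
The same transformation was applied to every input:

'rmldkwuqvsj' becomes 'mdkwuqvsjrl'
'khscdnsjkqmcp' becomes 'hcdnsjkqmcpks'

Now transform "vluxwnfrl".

Each output is the input with this applied: move the first 2 characters to the end (rotate left by 2), then swap the first and last characters.
Working it through for "vluxwnfrl": intermediate "uxwnfrlvl", final "lxwnfrlvu".
(Check on "rmldkwuqvsj": → "ldkwuqvsjrm" → "mdkwuqvsjrl" ✓)

lxwnfrlvu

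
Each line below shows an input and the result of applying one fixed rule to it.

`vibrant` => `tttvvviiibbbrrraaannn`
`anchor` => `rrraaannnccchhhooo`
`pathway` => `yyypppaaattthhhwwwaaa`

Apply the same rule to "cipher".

In each case the input is transformed by: repeat every character 3 times, then move the last 3 characters to the front (rotate right by 3).
"cipher" → "ccciiippphhheeerrr" → "rrrccciiippphhheee".
(Check on "anchor": → "aaannnccchhhooorrr" → "rrraaannnccchhhooo" ✓)

rrrccciiippphhheee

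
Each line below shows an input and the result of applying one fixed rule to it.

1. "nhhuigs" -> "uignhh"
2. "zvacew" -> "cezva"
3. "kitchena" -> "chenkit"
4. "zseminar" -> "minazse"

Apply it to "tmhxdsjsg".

xdsjstmh

What's happening: delete the last character, then move the first 3 characters to the end (rotate left by 3).
For "tmhxdsjsg", step one produces "tmhxdsjs"; step two turns that into "xdsjstmh".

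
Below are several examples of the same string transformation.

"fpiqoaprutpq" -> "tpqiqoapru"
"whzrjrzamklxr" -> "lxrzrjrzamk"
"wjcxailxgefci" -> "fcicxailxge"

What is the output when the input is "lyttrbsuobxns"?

xnsttrbsuob

The rule is to delete the first 2 characters, then move the last 3 characters to the front (rotate right by 3).
On "lyttrbsuobxns": the first step gives "ttrbsuobxns", and the second then gives "xnsttrbsuob".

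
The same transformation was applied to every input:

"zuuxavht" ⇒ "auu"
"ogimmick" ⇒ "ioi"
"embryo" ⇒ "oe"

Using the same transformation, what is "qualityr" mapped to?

Each output is the input with this applied: swap the front and back halves of the string, then keep only the vowels.
Applying both steps to "qualityr": "ityrqual", then "iua".
(Check on "ogimmick": → "mickogim" → "ioi" ✓)

iua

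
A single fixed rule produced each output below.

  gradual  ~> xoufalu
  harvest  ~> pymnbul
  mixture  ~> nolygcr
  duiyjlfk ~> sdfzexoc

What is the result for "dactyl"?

nsfxuw

Rule — shift every letter 6 places backward in the alphabet (wrapping around), then move the first 3 characters to the end (rotate left by 3).
On "dactyl": the first step gives "xuwnsf", and the second then gives "nsfxuw".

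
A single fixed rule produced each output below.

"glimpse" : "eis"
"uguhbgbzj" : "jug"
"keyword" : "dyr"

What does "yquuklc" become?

cul

Each output is the input with this applied: move the last character to the front, then keep one character in every 3, starting at position 1 (positions 1st, 4th, 7th, ...).
Starting from "yquuklc": after the first operation, "cyquukl"; after the second, "cul".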